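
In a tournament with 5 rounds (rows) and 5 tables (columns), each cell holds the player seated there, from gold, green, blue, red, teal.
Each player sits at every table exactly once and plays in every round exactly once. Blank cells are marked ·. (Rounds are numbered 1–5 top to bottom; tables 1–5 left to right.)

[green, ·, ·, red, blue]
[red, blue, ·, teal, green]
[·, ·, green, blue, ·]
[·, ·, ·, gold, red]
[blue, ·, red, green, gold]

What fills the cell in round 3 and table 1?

Round 2, table 3: round 2 has {green, blue, red, teal} and table 3 has {green, red}, leaving only gold.
Round 1, table 3: round 1 has {green, blue, red} and table 3 has {gold, green, red}, leaving only teal.
Round 1, table 2: round 1 has {green, blue, red, teal} and table 2 has {blue}, leaving only gold.
Round 3, table 5: round 3 has {green, blue} and table 5 has {gold, green, blue, red}, leaving only teal.
Round 3 already has {green, blue, teal} and table 1 already has {green, blue, red}, so round 3, table 1 must be gold.

gold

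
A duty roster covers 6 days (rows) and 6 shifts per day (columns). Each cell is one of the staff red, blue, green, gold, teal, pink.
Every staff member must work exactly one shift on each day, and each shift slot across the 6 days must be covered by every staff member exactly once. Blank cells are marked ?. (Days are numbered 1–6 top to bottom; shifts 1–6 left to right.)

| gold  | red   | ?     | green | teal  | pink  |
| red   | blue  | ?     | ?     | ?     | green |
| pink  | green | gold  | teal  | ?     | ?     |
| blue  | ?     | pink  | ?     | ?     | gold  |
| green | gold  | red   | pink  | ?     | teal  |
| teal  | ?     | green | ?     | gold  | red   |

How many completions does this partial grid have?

1

Day 1, shift 3: eliminating its day and shift leaves {blue}.
Day 2, shift 3: eliminating its day and shift leaves {teal}.
Day 2, shift 4: eliminating its day and shift leaves {gold}.
Day 2, shift 5: eliminating its day and shift leaves {pink}.
Day 3, shift 5: eliminating its day and shift leaves {red, blue}.
Day 3, shift 6: eliminating its day and shift leaves {blue}.
Day 4, shift 2: eliminating its day and shift leaves {teal}.
Day 4, shift 4: eliminating its day and shift leaves {red}.
Day 4, shift 5: eliminating its day and shift leaves {red, green}.
Day 5, shift 5: eliminating its day and shift leaves {blue}.
Day 6, shift 2: eliminating its day and shift leaves {pink}.
Day 6, shift 4: eliminating its day and shift leaves {blue}.
Only one assignment across all blanks avoids any day or shift repeat, giving 1 completion.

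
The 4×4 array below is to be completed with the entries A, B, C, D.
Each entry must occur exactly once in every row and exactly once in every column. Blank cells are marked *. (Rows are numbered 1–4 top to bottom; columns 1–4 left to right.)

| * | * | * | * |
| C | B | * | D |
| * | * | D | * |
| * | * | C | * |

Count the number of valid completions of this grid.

4

Row 1, column 1: eliminating its row and column leaves {A, B, D}.
Row 1, column 2: eliminating its row and column leaves {A, C, D}.
Row 1, column 3: eliminating its row and column leaves {A, B}.
Row 1, column 4: eliminating its row and column leaves {A, B, C}.
Row 2, column 3: eliminating its row and column leaves {A}.
Row 3, column 1: eliminating its row and column leaves {A, B}.
Row 3, column 2: eliminating its row and column leaves {A, C}.
Row 3, column 4: eliminating its row and column leaves {A, B, C}.
Row 4, column 1: eliminating its row and column leaves {A, B, D}.
Row 4, column 2: eliminating its row and column leaves {A, D}.
Row 4, column 4: eliminating its row and column leaves {A, B}.
Enumerating the assignments across these blanks that avoid any row or column repeat gives 4 completions.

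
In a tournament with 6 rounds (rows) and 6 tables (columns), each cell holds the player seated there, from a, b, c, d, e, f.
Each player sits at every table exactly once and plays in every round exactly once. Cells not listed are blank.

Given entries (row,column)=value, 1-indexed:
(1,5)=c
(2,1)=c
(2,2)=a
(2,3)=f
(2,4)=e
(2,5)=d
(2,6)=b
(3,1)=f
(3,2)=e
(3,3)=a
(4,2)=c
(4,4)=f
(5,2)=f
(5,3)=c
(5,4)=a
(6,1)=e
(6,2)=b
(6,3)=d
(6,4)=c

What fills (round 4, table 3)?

b

Round 1, table 2: round 1 has {c} and table 2 has {a, b, c, e, f}, leaving only d.
Round 1, table 4: round 1 has {c, d} and table 4 has {a, c, e, f}, leaving only b.
Round 1, table 1: round 1 has {b, c, d} and table 1 has {c, e, f}, leaving only a.
Round 1, table 3: round 1 has {a, b, c, d} and table 3 has {a, c, d, f}, leaving only e.
Round 4 already has {c, f} and table 3 already has {a, c, d, e, f}, so round 4, table 3 must be b.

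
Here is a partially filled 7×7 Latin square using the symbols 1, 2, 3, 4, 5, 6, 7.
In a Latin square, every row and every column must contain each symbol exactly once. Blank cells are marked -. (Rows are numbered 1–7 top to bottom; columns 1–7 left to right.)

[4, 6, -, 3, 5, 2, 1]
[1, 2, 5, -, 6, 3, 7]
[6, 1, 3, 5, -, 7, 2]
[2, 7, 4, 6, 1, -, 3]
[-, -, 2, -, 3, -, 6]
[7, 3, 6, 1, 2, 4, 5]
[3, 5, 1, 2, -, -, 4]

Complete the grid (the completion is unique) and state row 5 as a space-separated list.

Row 5, column 1: row 5 has {2, 3, 6} and column 1 has {1, 2, 3, 4, 6, 7}, leaving only 5.
Row 5, column 2: row 5 has {2, 3, 5, 6} and column 2 has {1, 2, 3, 5, 6, 7}, leaving only 4.
Row 5, column 4: row 5 has {2, 3, 4, 5, 6} and column 4 has {1, 2, 3, 5, 6}, leaving only 7.
Row 5, column 6: row 5 has {2, 3, 4, 5, 6, 7} and column 6 has {2, 3, 4, 7}, leaving only 1.
So row 5 reads: 5 4 2 7 3 1 6.

5 4 2 7 3 1 6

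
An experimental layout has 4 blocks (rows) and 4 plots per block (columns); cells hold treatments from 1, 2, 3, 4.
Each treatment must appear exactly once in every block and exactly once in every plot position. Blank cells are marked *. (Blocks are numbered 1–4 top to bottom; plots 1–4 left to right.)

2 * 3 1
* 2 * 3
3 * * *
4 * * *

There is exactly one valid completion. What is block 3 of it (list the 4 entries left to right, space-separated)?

Block 1, plot 2: block 1 has {1, 2, 3} and plot 2 has {2}, leaving only 4.
Block 3, plot 2: block 3 has {3} and plot 2 has {2, 4}, leaving only 1.
Block 2, plot 1: block 2 has {2, 3} and plot 1 has {2, 3, 4}, leaving only 1.
Block 2, plot 3: block 2 has {1, 2, 3} and plot 3 has {3}, leaving only 4.
Block 3, plot 3: block 3 has {1, 3} and plot 3 has {3, 4}, leaving only 2.
Block 3, plot 4: block 3 has {1, 2, 3} and plot 4 has {1, 3}, leaving only 4.
So block 3 reads: 3 1 2 4.

3 1 2 4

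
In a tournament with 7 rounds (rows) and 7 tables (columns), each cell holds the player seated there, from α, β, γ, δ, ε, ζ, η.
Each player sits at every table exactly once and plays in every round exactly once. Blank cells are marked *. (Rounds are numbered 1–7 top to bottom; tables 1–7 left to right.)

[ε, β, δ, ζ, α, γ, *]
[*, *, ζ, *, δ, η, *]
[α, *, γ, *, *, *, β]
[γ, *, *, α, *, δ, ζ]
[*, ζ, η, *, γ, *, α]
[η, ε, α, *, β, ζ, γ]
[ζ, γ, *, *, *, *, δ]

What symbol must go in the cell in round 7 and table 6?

Round 1, table 7: round 1 has {α, β, γ, δ, ε, ζ} and table 7 has {α, β, γ, δ, ζ}, leaving only η.
Round 2, table 1: round 2 has {δ, ζ, η} and table 1 has {α, γ, ε, ζ, η}, leaving only β.
Round 2, table 2: round 2 has {β, δ, ζ, η} and table 2 has {β, γ, ε, ζ}, leaving only α.
Round 2, table 7: round 2 has {α, β, δ, ζ, η} and table 7 has {α, β, γ, δ, ζ, η}, leaving only ε.
Round 2, table 4: round 2 has {α, β, δ, ε, ζ, η} and table 4 has {α, ζ}, leaving only γ.
Round 3, table 6: round 3 has {α, β, γ} and table 6 has {γ, δ, ζ, η}, leaving only ε.
Round 4, table 2: round 4 has {α, γ, δ, ζ} and table 2 has {α, β, γ, ε, ζ}, leaving only η.
Round 3, table 2: round 3 has {α, β, γ, ε} and table 2 has {α, β, γ, ε, ζ, η}, leaving only δ.
Round 3, table 4: round 3 has {α, β, γ, δ, ε} and table 4 has {α, γ, ζ}, leaving only η.
Round 3, table 5: round 3 has {α, β, γ, δ, ε, η} and table 5 has {α, β, γ, δ}, leaving only ζ.
Round 4, table 5: round 4 has {α, γ, δ, ζ, η} and table 5 has {α, β, γ, δ, ζ}, leaving only ε.
Round 4, table 3: round 4 has {α, γ, δ, ε, ζ, η} and table 3 has {α, γ, δ, ζ, η}, leaving only β.
Round 5, table 1: round 5 has {α, γ, ζ, η} and table 1 has {α, β, γ, ε, ζ, η}, leaving only δ.
Round 5, table 6: round 5 has {α, γ, δ, ζ, η} and table 6 has {γ, δ, ε, ζ, η}, leaving only β.
Round 7 already has {γ, δ, ζ} and table 6 already has {β, γ, δ, ε, ζ, η}, so round 7, table 6 must be α.

α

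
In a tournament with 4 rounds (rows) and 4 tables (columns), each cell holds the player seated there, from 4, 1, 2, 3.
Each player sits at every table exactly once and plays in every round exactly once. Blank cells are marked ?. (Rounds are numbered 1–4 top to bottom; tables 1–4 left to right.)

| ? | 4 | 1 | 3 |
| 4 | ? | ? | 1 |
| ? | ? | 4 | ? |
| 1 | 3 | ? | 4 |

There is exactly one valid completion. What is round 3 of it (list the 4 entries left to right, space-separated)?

Round 3, table 4: round 3 has {4} and table 4 has {4, 1, 3}, leaving only 2.
Round 3, table 1: round 3 has {4, 2} and table 1 has {4, 1}, leaving only 3.
Round 3, table 2: round 3 has {4, 2, 3} and table 2 has {4, 3}, leaving only 1.
So round 3 reads: 3 1 4 2.

3 1 4 2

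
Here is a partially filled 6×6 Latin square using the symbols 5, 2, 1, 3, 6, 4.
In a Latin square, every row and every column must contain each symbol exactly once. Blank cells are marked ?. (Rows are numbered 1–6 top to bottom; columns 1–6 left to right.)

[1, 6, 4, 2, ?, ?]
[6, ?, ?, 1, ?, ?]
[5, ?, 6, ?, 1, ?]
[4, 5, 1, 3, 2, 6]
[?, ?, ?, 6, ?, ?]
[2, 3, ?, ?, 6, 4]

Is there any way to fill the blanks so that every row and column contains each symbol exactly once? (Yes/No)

Row 3, column 4: row 3 has {5, 1, 6} and column 4 has {2, 1, 3, 6}, so it must be 4.
Row 3, column 2: row 3 has {5, 1, 6, 4} and column 2 has {5, 3, 6}, so it must be 2.
Row 2, column 2: row 2 has {1, 6} and column 2 has {5, 2, 3, 6}, so it must be 4.
Row 3, column 6: row 3 has {5, 2, 1, 6, 4} and column 6 has {6, 4}, so it must be 3.
Row 1, column 6: row 1 has {2, 1, 6, 4} and column 6 has {3, 6, 4}, so it must be 5.
Row 1, column 5: row 1 has {5, 2, 1, 6, 4} and column 5 has {2, 1, 6}, so it must be 3.
Row 2, column 5: row 2 has {1, 6, 4} and column 5 has {2, 1, 3, 6}, so it must be 5.
Row 2, column 6: row 2 has {5, 1, 6, 4} and column 6 has {5, 3, 6, 4}, so it must be 2.
Row 2, column 3: row 2 has {5, 2, 1, 6, 4} and column 3 has {1, 6, 4}, so it must be 3.
Row 5, column 1: row 5 has {6} and column 1 has {5, 2, 1, 6, 4}, so it must be 3.
Row 5, column 2: row 5 has {3, 6} and column 2 has {5, 2, 3, 6, 4}, so it must be 1.
Now row 5, column 6: row 5 together with column 6 already contain {5, 2, 1, 3, 6, 4} — every symbol — so nothing can go there. The grid has no valid completion.

No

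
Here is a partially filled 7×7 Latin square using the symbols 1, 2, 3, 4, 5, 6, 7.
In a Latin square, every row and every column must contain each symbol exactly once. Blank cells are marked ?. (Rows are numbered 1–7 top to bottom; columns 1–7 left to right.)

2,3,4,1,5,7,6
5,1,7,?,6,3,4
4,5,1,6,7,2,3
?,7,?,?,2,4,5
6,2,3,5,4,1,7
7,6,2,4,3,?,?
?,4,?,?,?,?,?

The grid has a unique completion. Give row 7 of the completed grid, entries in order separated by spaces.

3 4 5 7 1 6 2

Row 7, column 5: row 7 has {4} and column 5 has {2, 3, 4, 5, 6, 7}, leaving only 1.
Row 7, column 1: row 7 has {1, 4} and column 1 has {2, 4, 5, 6, 7}, leaving only 3.
Row 7, column 7: row 7 has {1, 3, 4} and column 7 has {3, 4, 5, 6, 7}, leaving only 2.
Row 7, column 4: row 7 has {1, 2, 3, 4} and column 4 has {1, 4, 5, 6}, leaving only 7.
Row 2, column 4: row 2 has {1, 3, 4, 5, 6, 7} and column 4 has {1, 4, 5, 6, 7}, leaving only 2.
Row 4, column 1: row 4 has {2, 4, 5, 7} and column 1 has {2, 3, 4, 5, 6, 7}, leaving only 1.
Row 4, column 3: row 4 has {1, 2, 4, 5, 7} and column 3 has {1, 2, 3, 4, 7}, leaving only 6.
Row 7, column 3: row 7 has {1, 2, 3, 4, 7} and column 3 has {1, 2, 3, 4, 6, 7}, leaving only 5.
Row 7, column 6: row 7 has {1, 2, 3, 4, 5, 7} and column 6 has {1, 2, 3, 4, 7}, leaving only 6.
So row 7 reads: 3 4 5 7 1 6 2.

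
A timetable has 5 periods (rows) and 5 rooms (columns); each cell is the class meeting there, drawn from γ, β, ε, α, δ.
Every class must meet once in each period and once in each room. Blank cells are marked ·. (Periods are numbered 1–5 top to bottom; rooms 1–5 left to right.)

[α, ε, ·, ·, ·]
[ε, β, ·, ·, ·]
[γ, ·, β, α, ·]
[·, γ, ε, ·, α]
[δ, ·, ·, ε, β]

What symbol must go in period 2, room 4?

γ

Period 3, room 2: period 3 has {γ, β, α} and room 2 has {γ, β, ε}, leaving only δ.
Period 3, room 5: period 3 has {γ, β, α, δ} and room 5 has {β, α}, leaving only ε.
Period 4, room 1: period 4 has {γ, ε, α} and room 1 has {γ, ε, α, δ}, leaving only β.
Period 4, room 4: period 4 has {γ, β, ε, α} and room 4 has {ε, α}, leaving only δ.
Period 2 already has {β, ε} and room 4 already has {ε, α, δ}, so period 2, room 4 must be γ.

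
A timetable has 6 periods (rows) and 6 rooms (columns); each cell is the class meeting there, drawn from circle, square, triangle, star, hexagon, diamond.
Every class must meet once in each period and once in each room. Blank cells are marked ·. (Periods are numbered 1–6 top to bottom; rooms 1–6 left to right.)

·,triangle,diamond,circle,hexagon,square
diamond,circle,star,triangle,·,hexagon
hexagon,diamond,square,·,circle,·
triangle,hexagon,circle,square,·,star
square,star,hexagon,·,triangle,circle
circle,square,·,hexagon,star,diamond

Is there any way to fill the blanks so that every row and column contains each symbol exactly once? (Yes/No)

No period or room among the givens repeats a symbol, and propagating forced cells runs into no contradiction.
One valid completion exists (for instance, star triangle diamond circle hexagon square / diamond circle star triangle square hexagon / hexagon diamond square star circle triangle / triangle hexagon circle square diamond star / square star hexagon diamond triangle circle / circle square triangle hexagon star diamond).

Yes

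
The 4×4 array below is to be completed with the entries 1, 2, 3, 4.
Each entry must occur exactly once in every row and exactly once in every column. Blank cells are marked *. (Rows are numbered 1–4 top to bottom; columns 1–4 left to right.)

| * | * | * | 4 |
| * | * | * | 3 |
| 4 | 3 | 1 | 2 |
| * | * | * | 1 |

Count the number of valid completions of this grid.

Row 1, column 1: eliminating its row and column leaves {1, 2, 3}.
Row 1, column 2: eliminating its row and column leaves {1, 2}.
Row 1, column 3: eliminating its row and column leaves {2, 3}.
Row 2, column 1: eliminating its row and column leaves {1, 2}.
Row 2, column 2: eliminating its row and column leaves {1, 2, 4}.
Row 2, column 3: eliminating its row and column leaves {2, 4}.
Row 4, column 1: eliminating its row and column leaves {2, 3}.
Row 4, column 2: eliminating its row and column leaves {2, 4}.
Row 4, column 3: eliminating its row and column leaves {2, 3, 4}.
Enumerating the assignments across these blanks that avoid any row or column repeat gives 4 completions.

4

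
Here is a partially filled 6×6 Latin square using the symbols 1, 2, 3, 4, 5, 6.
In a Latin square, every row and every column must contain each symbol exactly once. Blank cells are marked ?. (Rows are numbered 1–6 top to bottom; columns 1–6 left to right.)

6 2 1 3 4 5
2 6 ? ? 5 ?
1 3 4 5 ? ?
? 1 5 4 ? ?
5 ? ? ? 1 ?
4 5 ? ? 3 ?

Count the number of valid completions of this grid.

4

Row 2, column 3: eliminating its row and column leaves {3}.
Row 2, column 4: eliminating its row and column leaves {1}.
Row 2, column 6: eliminating its row and column leaves {1, 3, 4}.
Row 3, column 5: eliminating its row and column leaves {2, 6}.
Row 3, column 6: eliminating its row and column leaves {2, 6}.
Row 4, column 1: eliminating its row and column leaves {3}.
Row 4, column 5: eliminating its row and column leaves {2, 6}.
Row 4, column 6: eliminating its row and column leaves {2, 3, 6}.
Row 5, column 2: eliminating its row and column leaves {4}.
Row 5, column 3: eliminating its row and column leaves {2, 3, 6}.
Row 5, column 4: eliminating its row and column leaves {2, 6}.
Row 5, column 6: eliminating its row and column leaves {2, 3, 4, 6}.
Row 6, column 3: eliminating its row and column leaves {2, 6}.
Row 6, column 4: eliminating its row and column leaves {1, 2, 6}.
Row 6, column 6: eliminating its row and column leaves {1, 2, 6}.
Enumerating the assignments across these blanks that avoid any row or column repeat gives 4 completions.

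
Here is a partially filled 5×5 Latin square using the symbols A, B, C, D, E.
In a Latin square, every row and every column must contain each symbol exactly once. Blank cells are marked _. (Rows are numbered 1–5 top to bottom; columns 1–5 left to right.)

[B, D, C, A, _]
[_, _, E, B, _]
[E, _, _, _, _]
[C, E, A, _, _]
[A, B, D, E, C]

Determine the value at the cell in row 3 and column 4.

C

Row 1, column 5: row 1 has {A, B, C, D} and column 5 has {C}, leaving only E.
Row 2, column 1: row 2 has {B, E} and column 1 has {A, B, C, E}, leaving only D.
Row 2, column 5: row 2 has {B, D, E} and column 5 has {C, E}, leaving only A.
Row 2, column 2: row 2 has {A, B, D, E} and column 2 has {B, D, E}, leaving only C.
Row 3, column 2: row 3 has {E} and column 2 has {B, C, D, E}, leaving only A.
Row 3, column 3: row 3 has {A, E} and column 3 has {A, C, D, E}, leaving only B.
Row 3, column 5: row 3 has {A, B, E} and column 5 has {A, C, E}, leaving only D.
Row 3 already has {A, B, D, E} and column 4 already has {A, B, E}, so row 3, column 4 must be C.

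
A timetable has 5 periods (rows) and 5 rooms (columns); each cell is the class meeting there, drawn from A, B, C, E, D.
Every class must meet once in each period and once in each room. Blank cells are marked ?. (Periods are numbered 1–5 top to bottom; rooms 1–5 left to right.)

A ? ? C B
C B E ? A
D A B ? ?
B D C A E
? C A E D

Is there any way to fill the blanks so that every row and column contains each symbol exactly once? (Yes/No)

Period 3, room 4: period 3 together with room 4 already contain {A, B, C, E, D} — every symbol — so nothing can go there. The grid has no valid completion.

No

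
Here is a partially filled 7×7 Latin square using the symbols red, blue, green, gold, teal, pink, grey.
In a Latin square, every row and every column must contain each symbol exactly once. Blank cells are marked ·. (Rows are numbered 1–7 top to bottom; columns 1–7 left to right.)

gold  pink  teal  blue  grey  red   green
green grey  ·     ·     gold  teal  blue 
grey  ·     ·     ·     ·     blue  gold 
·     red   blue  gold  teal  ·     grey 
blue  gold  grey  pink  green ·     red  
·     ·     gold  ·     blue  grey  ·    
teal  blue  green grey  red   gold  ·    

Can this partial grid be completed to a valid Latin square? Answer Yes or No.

No

Row 5, column 6: row 5 together with column 6 already contain {red, blue, green, gold, teal, pink, grey} — every symbol — so nothing can go there. The grid has no valid completion.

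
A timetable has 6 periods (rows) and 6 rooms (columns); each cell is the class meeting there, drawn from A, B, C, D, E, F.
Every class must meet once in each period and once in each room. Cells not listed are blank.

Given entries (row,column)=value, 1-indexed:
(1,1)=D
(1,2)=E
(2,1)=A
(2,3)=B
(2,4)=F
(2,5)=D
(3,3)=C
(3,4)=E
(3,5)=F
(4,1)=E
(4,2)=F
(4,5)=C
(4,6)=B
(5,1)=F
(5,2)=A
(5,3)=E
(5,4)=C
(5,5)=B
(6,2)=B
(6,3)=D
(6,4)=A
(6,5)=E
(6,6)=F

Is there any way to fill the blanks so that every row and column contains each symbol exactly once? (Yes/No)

Yes

No period or room among the givens repeats a symbol, and propagating forced cells runs into no contradiction.
One valid completion exists (for instance, D E F B A C / A C B F D E / B D C E F A / E F A D C B / F A E C B D / C B D A E F).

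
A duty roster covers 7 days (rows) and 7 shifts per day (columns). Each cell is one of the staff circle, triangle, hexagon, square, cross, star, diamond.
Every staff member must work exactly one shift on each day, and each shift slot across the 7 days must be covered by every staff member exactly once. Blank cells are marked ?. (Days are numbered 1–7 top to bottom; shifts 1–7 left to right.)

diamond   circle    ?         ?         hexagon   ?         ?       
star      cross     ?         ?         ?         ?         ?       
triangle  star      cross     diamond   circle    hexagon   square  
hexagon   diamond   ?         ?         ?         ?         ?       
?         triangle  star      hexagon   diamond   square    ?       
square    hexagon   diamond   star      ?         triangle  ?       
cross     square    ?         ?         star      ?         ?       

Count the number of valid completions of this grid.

Day 1, shift 3: eliminating its day and shift leaves {triangle, square}.
Day 1, shift 4: eliminating its day and shift leaves {triangle, square, cross}.
Day 1, shift 6: eliminating its day and shift leaves {cross, star}.
Day 1, shift 7: eliminating its day and shift leaves {triangle, cross, star}.
Day 2, shift 3: eliminating its day and shift leaves {circle, triangle, hexagon, square}.
Day 2, shift 4: eliminating its day and shift leaves {circle, triangle, square}.
Day 2, shift 5: eliminating its day and shift leaves {triangle, square}.
Day 2, shift 6: eliminating its day and shift leaves {circle, diamond}.
Day 2, shift 7: eliminating its day and shift leaves {circle, triangle, hexagon, diamond}.
Day 4, shift 3: eliminating its day and shift leaves {circle, triangle, square}.
Day 4, shift 4: eliminating its day and shift leaves {circle, triangle, square, cross}.
Day 4, shift 5: eliminating its day and shift leaves {triangle, square, cross}.
Day 4, shift 6: eliminating its day and shift leaves {circle, cross, star}.
Day 4, shift 7: eliminating its day and shift leaves {circle, triangle, cross, star}.
Day 5, shift 1: eliminating its day and shift leaves {circle}.
Day 5, shift 7: eliminating its day and shift leaves {circle, cross}.
Day 6, shift 5: eliminating its day and shift leaves {cross}.
Day 6, shift 7: eliminating its day and shift leaves {circle, cross}.
Day 7, shift 3: eliminating its day and shift leaves {circle, triangle, hexagon}.
Day 7, shift 4: eliminating its day and shift leaves {circle, triangle}.
Day 7, shift 6: eliminating its day and shift leaves {circle, diamond}.
Day 7, shift 7: eliminating its day and shift leaves {circle, triangle, hexagon, diamond}.
Enumerating the assignments across these blanks that avoid any day or shift repeat gives 7 completions.

7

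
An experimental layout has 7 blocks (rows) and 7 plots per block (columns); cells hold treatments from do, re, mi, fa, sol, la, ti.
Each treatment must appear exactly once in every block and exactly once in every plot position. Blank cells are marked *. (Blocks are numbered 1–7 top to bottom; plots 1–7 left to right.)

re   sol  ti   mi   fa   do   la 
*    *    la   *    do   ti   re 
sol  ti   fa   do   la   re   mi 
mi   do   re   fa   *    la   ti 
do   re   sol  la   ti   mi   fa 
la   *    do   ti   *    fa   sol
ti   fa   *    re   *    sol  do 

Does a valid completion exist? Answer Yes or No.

Block 2, plot 1: block 2 has {do, re, la, ti} and plot 1 has {do, re, mi, sol, la, ti}, so it must be fa.
Block 2, plot 2: block 2 has {do, re, fa, la, ti} and plot 2 has {do, re, fa, sol, ti}, so it must be mi.
Now block 6, plot 2: block 6 together with plot 2 already contain {do, re, mi, fa, sol, la, ti} — every symbol — so nothing can go there. The grid has no valid completion.

No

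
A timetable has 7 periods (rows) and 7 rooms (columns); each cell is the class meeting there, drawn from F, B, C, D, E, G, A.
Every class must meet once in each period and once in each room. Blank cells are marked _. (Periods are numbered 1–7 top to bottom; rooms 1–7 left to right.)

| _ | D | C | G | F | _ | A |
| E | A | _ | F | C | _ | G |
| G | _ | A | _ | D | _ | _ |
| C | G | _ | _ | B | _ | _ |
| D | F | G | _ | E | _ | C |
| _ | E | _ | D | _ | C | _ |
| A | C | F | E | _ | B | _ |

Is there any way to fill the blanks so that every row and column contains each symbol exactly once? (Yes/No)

Period 1, room 1: period 1 has {F, C, D, G, A} and room 1 has {C, D, E, G, A}, so it must be B.
Period 1, room 6: period 1 has {F, B, C, D, G, A} and room 6 has {B, C}, so it must be E.
Period 2, room 6: period 2 has {F, C, E, G, A} and room 6 has {B, C, E}, so it must be D.
Period 2, room 3: period 2 has {F, C, D, E, G, A} and room 3 has {F, C, G, A}, so it must be B.
Now period 6, room 3: period 6 together with room 3 already contain {F, B, C, D, E, G, A} — every symbol — so nothing can go there. The grid has no valid completion.

No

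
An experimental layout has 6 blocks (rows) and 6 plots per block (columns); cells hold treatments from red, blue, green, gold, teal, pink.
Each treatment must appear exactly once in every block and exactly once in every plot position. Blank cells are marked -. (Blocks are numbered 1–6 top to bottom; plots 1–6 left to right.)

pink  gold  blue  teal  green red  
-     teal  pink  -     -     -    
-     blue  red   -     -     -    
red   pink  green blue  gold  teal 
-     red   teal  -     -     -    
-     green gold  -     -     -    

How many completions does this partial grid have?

12

Block 2, plot 1: eliminating its block and plot leaves {blue, green, gold}.
Block 2, plot 4: eliminating its block and plot leaves {red, green, gold}.
Block 2, plot 5: eliminating its block and plot leaves {red, blue}.
Block 2, plot 6: eliminating its block and plot leaves {blue, green, gold}.
Block 3, plot 1: eliminating its block and plot leaves {green, gold, teal}.
Block 3, plot 4: eliminating its block and plot leaves {green, gold, pink}.
Block 3, plot 5: eliminating its block and plot leaves {teal, pink}.
Block 3, plot 6: eliminating its block and plot leaves {green, gold, pink}.
Block 5, plot 1: eliminating its block and plot leaves {blue, green, gold}.
Block 5, plot 4: eliminating its block and plot leaves {green, gold, pink}.
Block 5, plot 5: eliminating its block and plot leaves {blue, pink}.
Block 5, plot 6: eliminating its block and plot leaves {blue, green, gold, pink}.
Block 6, plot 1: eliminating its block and plot leaves {blue, teal}.
Block 6, plot 4: eliminating its block and plot leaves {red, pink}.
Block 6, plot 5: eliminating its block and plot leaves {red, blue, teal, pink}.
Block 6, plot 6: eliminating its block and plot leaves {blue, pink}.
Enumerating the assignments across these blanks that avoid any block or plot repeat gives 12 completions.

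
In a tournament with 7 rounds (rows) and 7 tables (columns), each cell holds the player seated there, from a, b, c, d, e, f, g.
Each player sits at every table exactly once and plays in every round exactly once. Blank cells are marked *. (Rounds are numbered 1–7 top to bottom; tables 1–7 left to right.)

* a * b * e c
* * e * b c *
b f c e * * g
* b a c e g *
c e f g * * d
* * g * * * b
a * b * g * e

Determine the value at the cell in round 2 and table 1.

Round 1, table 3: round 1 has {a, b, c, e} and table 3 has {a, b, c, e, f, g}, leaving only d.
Round 1, table 5: round 1 has {a, b, c, d, e} and table 5 has {b, e, g}, leaving only f.
Round 1, table 1: round 1 has {a, b, c, d, e, f} and table 1 has {a, b, c}, leaving only g.
Round 4, table 7: round 4 has {a, b, c, e, g} and table 7 has {b, c, d, e, g}, leaving only f.
Round 2, table 7: round 2 has {b, c, e} and table 7 has {b, c, d, e, f, g}, leaving only a.
Round 4, table 1: round 4 has {a, b, c, e, f, g} and table 1 has {a, b, c, g}, leaving only d.
Round 2 already has {a, b, c, e} and table 1 already has {a, b, c, d, g}, so round 2, table 1 must be f.

f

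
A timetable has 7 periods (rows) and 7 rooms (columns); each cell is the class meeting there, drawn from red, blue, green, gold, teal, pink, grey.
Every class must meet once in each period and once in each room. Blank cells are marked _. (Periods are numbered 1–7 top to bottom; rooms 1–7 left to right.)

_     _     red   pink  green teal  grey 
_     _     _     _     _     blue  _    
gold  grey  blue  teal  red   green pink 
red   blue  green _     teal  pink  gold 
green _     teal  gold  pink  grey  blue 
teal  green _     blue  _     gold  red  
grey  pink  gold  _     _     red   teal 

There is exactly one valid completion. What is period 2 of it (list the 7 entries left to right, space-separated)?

pink teal grey red gold blue green

Period 2, room 1: period 2 has {blue} and room 1 has {red, green, gold, teal, grey}, leaving only pink.
Period 2, room 3: period 2 has {blue, pink} and room 3 has {red, blue, green, gold, teal}, leaving only grey.
Period 2, room 5: period 2 has {blue, pink, grey} and room 5 has {red, green, teal, pink}, leaving only gold.
Period 2, room 7: period 2 has {blue, gold, pink, grey} and room 7 has {red, blue, gold, teal, pink, grey}, leaving only green.
Period 2, room 4: period 2 has {blue, green, gold, pink, grey} and room 4 has {blue, gold, teal, pink}, leaving only red.
Period 2, room 2: period 2 has {red, blue, green, gold, pink, grey} and room 2 has {blue, green, pink, grey}, leaving only teal.
So period 2 reads: pink teal grey red gold blue green.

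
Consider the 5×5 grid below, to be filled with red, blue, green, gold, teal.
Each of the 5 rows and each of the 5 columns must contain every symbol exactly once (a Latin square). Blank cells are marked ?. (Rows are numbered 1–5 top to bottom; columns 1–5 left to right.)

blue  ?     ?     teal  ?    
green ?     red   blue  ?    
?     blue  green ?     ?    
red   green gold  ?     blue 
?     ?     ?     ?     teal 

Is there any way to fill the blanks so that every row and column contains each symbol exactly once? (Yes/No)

Row 1, column 3: row 1 together with column 3 already contain {red, blue, green, gold, teal} — every symbol — so nothing can go there. The grid has no valid completion.

No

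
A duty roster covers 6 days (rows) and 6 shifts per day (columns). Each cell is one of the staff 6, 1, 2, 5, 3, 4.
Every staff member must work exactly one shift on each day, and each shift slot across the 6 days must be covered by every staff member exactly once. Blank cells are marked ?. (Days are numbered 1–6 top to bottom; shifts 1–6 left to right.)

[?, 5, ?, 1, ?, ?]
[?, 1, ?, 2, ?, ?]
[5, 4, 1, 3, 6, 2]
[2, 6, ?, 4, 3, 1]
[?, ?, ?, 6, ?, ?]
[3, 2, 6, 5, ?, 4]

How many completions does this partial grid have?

Day 1, shift 1: eliminating its day and shift leaves {6, 4}.
Day 1, shift 3: eliminating its day and shift leaves {2, 3, 4}.
Day 1, shift 5: eliminating its day and shift leaves {2, 4}.
Day 1, shift 6: eliminating its day and shift leaves {6, 3}.
Day 2, shift 1: eliminating its day and shift leaves {6, 4}.
Day 2, shift 3: eliminating its day and shift leaves {5, 3, 4}.
Day 2, shift 5: eliminating its day and shift leaves {5, 4}.
Day 2, shift 6: eliminating its day and shift leaves {6, 5, 3}.
Day 4, shift 3: eliminating its day and shift leaves {5}.
Day 5, shift 1: eliminating its day and shift leaves {1, 4}.
Day 5, shift 2: eliminating its day and shift leaves {3}.
Day 5, shift 3: eliminating its day and shift leaves {2, 5, 3, 4}.
Day 5, shift 5: eliminating its day and shift leaves {1, 2, 5, 4}.
Day 5, shift 6: eliminating its day and shift leaves {5, 3}.
Day 6, shift 5: eliminating its day and shift leaves {1}.
Enumerating the assignments across these blanks that avoid any day or shift repeat gives 3 completions.

3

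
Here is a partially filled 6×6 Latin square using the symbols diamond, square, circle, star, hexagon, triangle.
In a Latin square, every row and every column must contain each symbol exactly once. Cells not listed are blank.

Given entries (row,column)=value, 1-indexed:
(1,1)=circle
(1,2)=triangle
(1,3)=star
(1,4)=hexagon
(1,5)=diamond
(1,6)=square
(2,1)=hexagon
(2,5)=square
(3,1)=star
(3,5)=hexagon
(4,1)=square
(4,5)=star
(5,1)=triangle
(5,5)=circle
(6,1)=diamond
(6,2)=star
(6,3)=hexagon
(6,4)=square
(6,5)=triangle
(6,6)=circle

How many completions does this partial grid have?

Row 2, column 2: eliminating its row and column leaves {diamond, circle}.
Row 2, column 3: eliminating its row and column leaves {diamond, circle, triangle}.
Row 2, column 4: eliminating its row and column leaves {diamond, circle, star, triangle}.
Row 2, column 6: eliminating its row and column leaves {diamond, star, triangle}.
Row 3, column 2: eliminating its row and column leaves {diamond, square, circle}.
Row 3, column 3: eliminating its row and column leaves {diamond, square, circle, triangle}.
Row 3, column 4: eliminating its row and column leaves {diamond, circle, triangle}.
Row 3, column 6: eliminating its row and column leaves {diamond, triangle}.
Row 4, column 2: eliminating its row and column leaves {diamond, circle, hexagon}.
Row 4, column 3: eliminating its row and column leaves {diamond, circle, triangle}.
Row 4, column 4: eliminating its row and column leaves {diamond, circle, triangle}.
Row 4, column 6: eliminating its row and column leaves {diamond, hexagon, triangle}.
Row 5, column 2: eliminating its row and column leaves {diamond, square, hexagon}.
Row 5, column 3: eliminating its row and column leaves {diamond, square}.
Row 5, column 4: eliminating its row and column leaves {diamond, star}.
Row 5, column 6: eliminating its row and column leaves {diamond, star, hexagon}.
Enumerating the assignments across these blanks that avoid any row or column repeat gives 16 completions.

16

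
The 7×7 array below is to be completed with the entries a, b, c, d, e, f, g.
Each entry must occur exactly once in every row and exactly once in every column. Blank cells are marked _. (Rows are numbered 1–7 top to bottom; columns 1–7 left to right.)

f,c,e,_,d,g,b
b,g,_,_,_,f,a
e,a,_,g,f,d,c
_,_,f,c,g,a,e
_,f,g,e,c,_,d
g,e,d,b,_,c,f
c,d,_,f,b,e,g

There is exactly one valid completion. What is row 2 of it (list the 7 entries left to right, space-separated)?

Row 2, column 3: row 2 has {a, b, f, g} and column 3 has {d, e, f, g}, leaving only c.
Row 2, column 4: row 2 has {a, b, c, f, g} and column 4 has {b, c, e, f, g}, leaving only d.
Row 2, column 5: row 2 has {a, b, c, d, f, g} and column 5 has {b, c, d, f, g}, leaving only e.
So row 2 reads: b g c d e f a.

b g c d e f a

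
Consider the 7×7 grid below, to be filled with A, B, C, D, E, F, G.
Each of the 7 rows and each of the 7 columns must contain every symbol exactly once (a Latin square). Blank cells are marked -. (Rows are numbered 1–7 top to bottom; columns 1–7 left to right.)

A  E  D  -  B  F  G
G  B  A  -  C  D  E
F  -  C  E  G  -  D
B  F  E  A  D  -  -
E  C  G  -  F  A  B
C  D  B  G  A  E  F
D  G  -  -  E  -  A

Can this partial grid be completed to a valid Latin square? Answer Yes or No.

Yes

No row or column among the givens repeats a symbol, and propagating forced cells runs into no contradiction.
One valid completion exists (for instance, A E D C B F G / G B A F C D E / F A C E G B D / B F E A D G C / E C G D F A B / C D B G A E F / D G F B E C A).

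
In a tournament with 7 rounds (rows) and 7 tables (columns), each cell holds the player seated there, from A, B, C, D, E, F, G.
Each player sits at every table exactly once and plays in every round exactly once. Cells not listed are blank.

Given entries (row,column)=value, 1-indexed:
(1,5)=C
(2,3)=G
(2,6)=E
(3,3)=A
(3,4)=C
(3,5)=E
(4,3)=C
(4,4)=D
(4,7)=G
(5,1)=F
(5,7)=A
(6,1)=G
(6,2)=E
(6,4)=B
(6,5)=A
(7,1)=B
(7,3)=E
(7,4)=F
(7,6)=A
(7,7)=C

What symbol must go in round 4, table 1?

Round 2, table 4: round 2 has {E, G} and table 4 has {B, C, D, F}, leaving only A.
Round 3, table 1: round 3 has {A, C, E} and table 1 has {B, F, G}, leaving only D.
Round 2, table 1: round 2 has {A, E, G} and table 1 has {B, D, F, G}, leaving only C.
Round 4, table 1 is narrowed to {A, E}.
If it were A, propagating the remaining blanks reaches a contradiction.
So round 4, table 1 must be E.

E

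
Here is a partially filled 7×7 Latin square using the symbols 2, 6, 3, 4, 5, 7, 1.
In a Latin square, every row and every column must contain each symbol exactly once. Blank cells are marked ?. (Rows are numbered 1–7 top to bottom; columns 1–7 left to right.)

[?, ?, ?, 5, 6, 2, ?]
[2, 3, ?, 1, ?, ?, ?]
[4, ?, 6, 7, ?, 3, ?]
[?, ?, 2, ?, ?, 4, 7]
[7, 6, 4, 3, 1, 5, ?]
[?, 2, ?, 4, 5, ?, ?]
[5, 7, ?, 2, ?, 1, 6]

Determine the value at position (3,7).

Row 3, column 5: row 3 has {6, 3, 4, 7} and column 5 has {6, 5, 1}, leaving only 2.
Row 4, column 4: row 4 has {2, 4, 7} and column 4 has {2, 3, 4, 5, 7, 1}, leaving only 6.
Row 4, column 5: row 4 has {2, 6, 4, 7} and column 5 has {2, 6, 5, 1}, leaving only 3.
Row 4, column 1: row 4 has {2, 6, 3, 4, 7} and column 1 has {2, 4, 5, 7}, leaving only 1.
Row 1, column 1: row 1 has {2, 6, 5} and column 1 has {2, 4, 5, 7, 1}, leaving only 3.
Row 4, column 2: row 4 has {2, 6, 3, 4, 7, 1} and column 2 has {2, 6, 3, 7}, leaving only 5.
Row 3, column 2: row 3 has {2, 6, 3, 4, 7} and column 2 has {2, 6, 3, 5, 7}, leaving only 1.
Row 3 already has {2, 6, 3, 4, 7, 1} and column 7 already has {6, 7}, so row 3, column 7 must be 5.

5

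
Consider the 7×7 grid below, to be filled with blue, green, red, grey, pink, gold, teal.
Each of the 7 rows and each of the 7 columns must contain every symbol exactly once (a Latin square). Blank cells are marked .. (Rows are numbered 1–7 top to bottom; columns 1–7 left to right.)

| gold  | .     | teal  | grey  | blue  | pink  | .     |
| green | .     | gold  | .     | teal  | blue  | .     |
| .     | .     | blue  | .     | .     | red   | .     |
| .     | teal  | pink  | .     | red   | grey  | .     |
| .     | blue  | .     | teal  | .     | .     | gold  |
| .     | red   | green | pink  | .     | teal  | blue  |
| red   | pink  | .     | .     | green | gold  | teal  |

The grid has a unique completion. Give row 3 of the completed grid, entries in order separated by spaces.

teal gold blue green pink red grey

Row 1, column 2: row 1 has {blue, grey, pink, gold, teal} and column 2 has {blue, red, pink, teal}, leaving only green.
Row 1, column 7: row 1 has {blue, green, grey, pink, gold, teal} and column 7 has {blue, gold, teal}, leaving only red.
Row 2, column 2: row 2 has {blue, green, gold, teal} and column 2 has {blue, green, red, pink, teal}, leaving only grey.
Row 3, column 2: row 3 has {blue, red} and column 2 has {blue, green, red, grey, pink, teal}, leaving only gold.
Row 3, column 4: row 3 has {blue, red, gold} and column 4 has {grey, pink, teal}, leaving only green.
Row 2, column 4: row 2 has {blue, green, grey, gold, teal} and column 4 has {green, grey, pink, teal}, leaving only red.
Row 2, column 7: row 2 has {blue, green, red, grey, gold, teal} and column 7 has {blue, red, gold, teal}, leaving only pink.
Row 3, column 7: row 3 has {blue, green, red, gold} and column 7 has {blue, red, pink, gold, teal}, leaving only grey.
Row 3, column 5: row 3 has {blue, green, red, grey, gold} and column 5 has {blue, green, red, teal}, leaving only pink.
Row 3, column 1: row 3 has {blue, green, red, grey, pink, gold} and column 1 has {green, red, gold}, leaving only teal.
So row 3 reads: teal gold blue green pink red grey.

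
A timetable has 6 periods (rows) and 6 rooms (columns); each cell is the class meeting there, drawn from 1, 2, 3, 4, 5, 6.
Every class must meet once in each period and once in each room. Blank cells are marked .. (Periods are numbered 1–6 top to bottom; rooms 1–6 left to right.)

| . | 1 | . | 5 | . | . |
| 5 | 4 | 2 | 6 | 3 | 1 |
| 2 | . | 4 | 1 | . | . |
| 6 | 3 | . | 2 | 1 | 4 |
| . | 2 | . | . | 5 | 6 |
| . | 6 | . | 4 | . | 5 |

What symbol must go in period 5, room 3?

Period 3, room 2: period 3 has {1, 2, 4} and room 2 has {1, 2, 3, 4, 6}, leaving only 5.
Period 3, room 5: period 3 has {1, 2, 4, 5} and room 5 has {1, 3, 5}, leaving only 6.
Period 3, room 6: period 3 has {1, 2, 4, 5, 6} and room 6 has {1, 4, 5, 6}, leaving only 3.
Period 1, room 6: period 1 has {1, 5} and room 6 has {1, 3, 4, 5, 6}, leaving only 2.
Period 1, room 5: period 1 has {1, 2, 5} and room 5 has {1, 3, 5, 6}, leaving only 4.
Period 1, room 1: period 1 has {1, 2, 4, 5} and room 1 has {2, 5, 6}, leaving only 3.
Period 1, room 3: period 1 has {1, 2, 3, 4, 5} and room 3 has {2, 4}, leaving only 6.
Period 4, room 3: period 4 has {1, 2, 3, 4, 6} and room 3 has {2, 4, 6}, leaving only 5.
Period 5, room 4: period 5 has {2, 5, 6} and room 4 has {1, 2, 4, 5, 6}, leaving only 3.
Period 5 already has {2, 3, 5, 6} and room 3 already has {2, 4, 5, 6}, so period 5, room 3 must be 1.

1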